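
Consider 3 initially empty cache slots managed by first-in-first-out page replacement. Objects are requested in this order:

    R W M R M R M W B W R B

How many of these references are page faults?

5

R → miss, frames [R]
W → miss, frames [R, W]
M → miss, frames [R, W, M]
R → hit
M → hit
R → hit
M → hit
W → hit
B → miss, evict R, frames [W, M, B]
W → hit
R → miss, evict W, frames [M, B, R]
B → hit
Page faults: 5.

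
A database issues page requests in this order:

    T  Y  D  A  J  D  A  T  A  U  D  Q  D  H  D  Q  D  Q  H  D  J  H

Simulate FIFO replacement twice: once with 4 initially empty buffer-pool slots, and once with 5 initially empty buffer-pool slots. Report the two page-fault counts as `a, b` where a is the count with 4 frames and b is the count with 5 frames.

11, 9

4 frames: F F F F F . . F . F F F . F . . . . . . F . → 11 faults.
5 frames: F F F F F . . . . F . F . F F . . . . . . . → 9 faults.
9 < 11: adding a frame reduced faults, as is typical.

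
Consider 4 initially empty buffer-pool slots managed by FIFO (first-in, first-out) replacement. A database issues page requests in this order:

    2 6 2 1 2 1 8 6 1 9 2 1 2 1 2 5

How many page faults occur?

7

2 -> fault, frames (2)
6 -> fault, frames (2 6)
2 -> hit
1 -> fault, frames (2 6 1)
2 -> hit
1 -> hit
8 -> fault, frames (2 6 1 8)
6 -> hit
1 -> hit
9 -> fault, evict 2, frames (6 1 8 9)
2 -> fault, evict 6, frames (1 8 9 2)
1 -> hit
2 -> hit
1 -> hit
2 -> hit
5 -> fault, evict 1, frames (8 9 2 5)
Page faults: 7.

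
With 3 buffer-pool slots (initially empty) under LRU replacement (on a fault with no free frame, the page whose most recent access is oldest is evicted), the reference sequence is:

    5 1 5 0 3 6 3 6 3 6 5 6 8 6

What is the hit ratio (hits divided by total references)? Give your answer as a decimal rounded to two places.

5: miss, frames {5}
1: miss, frames {5,1}
5: hit
0: miss, frames {1,5,0}
3: miss, evict 1, frames {5,0,3}
6: miss, evict 5, frames {0,3,6}
3: hit
6: hit
3: hit
6: hit
5: miss, evict 0, frames {3,6,5}
6: hit
8: miss, evict 3, frames {5,6,8}
6: hit
Hits: 7 of 14 references → 7/14 = 0.5000.

0.50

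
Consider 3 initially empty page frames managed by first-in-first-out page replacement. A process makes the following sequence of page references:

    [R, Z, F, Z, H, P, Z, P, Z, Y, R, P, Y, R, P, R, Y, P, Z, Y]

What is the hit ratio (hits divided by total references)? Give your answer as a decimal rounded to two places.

0.45

R -> miss, frames [R]
Z -> miss, frames [R, Z]
F -> miss, frames [R, Z, F]
Z -> hit
H -> miss, evict R, frames [Z, F, H]
P -> miss, evict Z, frames [F, H, P]
Z -> miss, evict F, frames [H, P, Z]
P -> hit
Z -> hit
Y -> miss, evict H, frames [P, Z, Y]
R -> miss, evict P, frames [Z, Y, R]
P -> miss, evict Z, frames [Y, R, P]
Y -> hit
R -> hit
P -> hit
R -> hit
Y -> hit
P -> hit
Z -> miss, evict Y, frames [R, P, Z]
Y -> miss, evict R, frames [P, Z, Y]
Hits: 9 of 20 references → 9/20 = 0.4500.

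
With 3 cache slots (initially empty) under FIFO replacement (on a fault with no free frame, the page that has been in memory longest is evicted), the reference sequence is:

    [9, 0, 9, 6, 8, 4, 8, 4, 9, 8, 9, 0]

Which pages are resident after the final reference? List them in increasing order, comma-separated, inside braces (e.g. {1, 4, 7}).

9: fault, frames [9]
0: fault, frames [9, 0]
9: hit
6: fault, frames [9, 0, 6]
8: fault, evict 9, frames [0, 6, 8]
4: fault, evict 0, frames [6, 8, 4]
8: hit
4: hit
9: fault, evict 6, frames [8, 4, 9]
8: hit
9: hit
0: fault, evict 8, frames [4, 9, 0]

{0, 4, 9}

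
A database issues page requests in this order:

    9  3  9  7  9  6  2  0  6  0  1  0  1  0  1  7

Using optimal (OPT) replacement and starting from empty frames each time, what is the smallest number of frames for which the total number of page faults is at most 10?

f=1: 16 faults
f=2: 8 faults
f=3: 7 faults
f=4: 7 faults
f=5: 7 faults
f=6: 7 faults
f=7: 7 faults
Smallest f with faults ≤ 10 is 2.

2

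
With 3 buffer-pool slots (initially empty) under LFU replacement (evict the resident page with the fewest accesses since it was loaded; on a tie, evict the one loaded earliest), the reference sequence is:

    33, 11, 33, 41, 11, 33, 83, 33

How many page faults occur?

4

33 → fault, frames [33]
11 → fault, frames [33, 11]
33 → hit
41 → fault, frames [33, 11, 41]
11 → hit
33 → hit
83 → fault, evict 41, frames [33, 11, 83]
33 → hit
Page faults: 4.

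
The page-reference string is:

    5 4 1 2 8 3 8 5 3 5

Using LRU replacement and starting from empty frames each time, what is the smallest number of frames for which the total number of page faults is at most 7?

3

f=1: 10 faults
f=2: 8 faults
f=3: 7 faults
f=4: 7 faults
f=5: 7 faults
f=6: 6 faults
Smallest f with faults ≤ 7 is 3.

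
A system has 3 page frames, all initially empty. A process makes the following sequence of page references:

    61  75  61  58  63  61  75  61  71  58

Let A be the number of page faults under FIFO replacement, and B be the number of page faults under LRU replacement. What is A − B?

1

Under FIFO: F F . F F F F . F F → 8 faults.
Under LRU: F F . F F . F . F F → 7 faults.
A − B = 8 − 7 = 1.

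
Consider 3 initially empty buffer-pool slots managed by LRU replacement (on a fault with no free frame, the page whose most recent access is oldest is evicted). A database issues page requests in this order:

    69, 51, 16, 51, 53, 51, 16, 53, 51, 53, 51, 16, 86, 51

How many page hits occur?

69 -> fault, frames (69)
51 -> fault, frames (69 51)
16 -> fault, frames (69 51 16)
51 -> hit
53 -> fault, evict 69, frames (16 51 53)
51 -> hit
16 -> hit
53 -> hit
51 -> hit
53 -> hit
51 -> hit
16 -> hit
86 -> fault, evict 53, frames (51 16 86)
51 -> hit
Hits: 9.

9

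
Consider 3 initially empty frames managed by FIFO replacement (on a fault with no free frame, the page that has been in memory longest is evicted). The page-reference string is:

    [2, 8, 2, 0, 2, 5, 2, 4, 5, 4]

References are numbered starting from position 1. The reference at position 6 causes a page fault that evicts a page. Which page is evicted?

2

pos 1: 2: fault, frames (2)
pos 2: 8: fault, frames (2 8)
pos 3: 2: hit
pos 4: 0: fault, frames (2 8 0)
pos 5: 2: hit
pos 6: 5: fault, evict 2, frames (8 0 5)
At position 6, page 2 is evicted.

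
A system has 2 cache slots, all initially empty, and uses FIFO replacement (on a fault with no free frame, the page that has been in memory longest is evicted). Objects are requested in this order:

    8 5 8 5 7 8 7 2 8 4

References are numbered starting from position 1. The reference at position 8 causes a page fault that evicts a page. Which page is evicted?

pos 1: 8: fault, frames {8}
pos 2: 5: fault, frames {8,5}
pos 3: 8: hit
pos 4: 5: hit
pos 5: 7: fault, evict 8, frames {5,7}
pos 6: 8: fault, evict 5, frames {7,8}
pos 7: 7: hit
pos 8: 2: fault, evict 7, frames {8,2}
At position 8, page 7 is evicted.

7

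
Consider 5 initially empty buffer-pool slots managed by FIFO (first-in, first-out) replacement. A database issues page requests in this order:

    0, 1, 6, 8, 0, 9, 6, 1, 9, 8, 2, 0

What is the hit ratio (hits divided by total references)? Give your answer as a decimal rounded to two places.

0.42

0 -> miss, frames {0}
1 -> miss, frames {0,1}
6 -> miss, frames {0,1,6}
8 -> miss, frames {0,1,6,8}
0 -> hit
9 -> miss, frames {0,1,6,8,9}
6 -> hit
1 -> hit
9 -> hit
8 -> hit
2 -> miss, evict 0, frames {1,6,8,9,2}
0 -> miss, evict 1, frames {6,8,9,2,0}
Hits: 5 of 12 references → 5/12 = 0.4167.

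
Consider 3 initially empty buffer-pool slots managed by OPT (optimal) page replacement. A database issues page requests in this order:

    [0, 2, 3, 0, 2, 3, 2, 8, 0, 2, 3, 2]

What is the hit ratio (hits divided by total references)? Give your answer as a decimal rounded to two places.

0.58

0 → fault, frames [0]
2 → fault, frames [0, 2]
3 → fault, frames [0, 2, 3]
0 → hit
2 → hit
3 → hit
2 → hit
8 → fault, evict 3, frames [0, 2, 8]
0 → hit
2 → hit
3 → fault, evict 8, frames [0, 2, 3]
2 → hit
Hits: 7 of 12 references → 7/12 = 0.5833.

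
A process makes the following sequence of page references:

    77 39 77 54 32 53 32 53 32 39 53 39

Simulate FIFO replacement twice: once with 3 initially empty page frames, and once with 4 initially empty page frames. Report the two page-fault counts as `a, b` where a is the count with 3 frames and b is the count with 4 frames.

6, 5

3 frames: F F . F F F . . . F . . → 6 faults.
4 frames: F F . F F F . . . . . . → 5 faults.
5 < 6: adding a frame reduced faults, as is typical.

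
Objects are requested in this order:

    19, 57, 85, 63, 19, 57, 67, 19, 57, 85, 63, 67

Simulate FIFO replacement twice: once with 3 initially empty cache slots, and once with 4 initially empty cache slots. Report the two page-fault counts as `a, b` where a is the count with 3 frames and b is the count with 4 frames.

3 frames: F F F F F F F . . F F . → 9 faults.
4 frames: F F F F . . F F F F F F → 10 faults.
10 > 9: adding a frame increased faults — Belady's anomaly.

9, 10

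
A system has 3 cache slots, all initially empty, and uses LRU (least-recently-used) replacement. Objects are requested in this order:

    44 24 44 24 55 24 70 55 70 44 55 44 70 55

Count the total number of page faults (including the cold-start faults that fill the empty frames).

5

44: miss, frames (44)
24: miss, frames (44 24)
44: hit
24: hit
55: miss, frames (44 24 55)
24: hit
70: miss, evict 44, frames (55 24 70)
55: hit
70: hit
44: miss, evict 24, frames (55 70 44)
55: hit
44: hit
70: hit
55: hit
Page faults: 5.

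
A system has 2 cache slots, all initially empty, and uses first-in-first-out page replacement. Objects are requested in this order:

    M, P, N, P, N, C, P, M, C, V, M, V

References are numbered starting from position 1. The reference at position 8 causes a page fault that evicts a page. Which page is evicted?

C

pos 1: M → miss, frames (M)
pos 2: P → miss, frames (M P)
pos 3: N → miss, evict M, frames (P N)
pos 4: P → hit
pos 5: N → hit
pos 6: C → miss, evict P, frames (N C)
pos 7: P → miss, evict N, frames (C P)
pos 8: M → miss, evict C, frames (P M)
At position 8, page C is evicted.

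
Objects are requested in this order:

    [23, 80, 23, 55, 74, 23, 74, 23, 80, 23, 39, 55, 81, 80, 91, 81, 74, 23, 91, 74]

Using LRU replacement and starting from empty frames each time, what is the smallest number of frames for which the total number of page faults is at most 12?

4

f=1: 20 faults
f=2: 16 faults
f=3: 13 faults
f=4: 11 faults
f=5: 9 faults
f=6: 9 faults
f=7: 7 faults
Smallest f with faults ≤ 12 is 4.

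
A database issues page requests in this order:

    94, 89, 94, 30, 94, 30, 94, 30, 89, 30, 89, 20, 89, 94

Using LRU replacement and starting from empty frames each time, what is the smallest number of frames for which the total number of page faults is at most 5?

3

f=1: 14 faults
f=2: 6 faults
f=3: 5 faults
f=4: 4 faults
Smallest f with faults ≤ 5 is 3.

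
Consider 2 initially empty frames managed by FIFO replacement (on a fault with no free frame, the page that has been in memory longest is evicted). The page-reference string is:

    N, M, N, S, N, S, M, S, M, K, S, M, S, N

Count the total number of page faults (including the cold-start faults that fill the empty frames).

N → fault, frames {N}
M → fault, frames {N,M}
N → hit
S → fault, evict N, frames {M,S}
N → fault, evict M, frames {S,N}
S → hit
M → fault, evict S, frames {N,M}
S → fault, evict N, frames {M,S}
M → hit
K → fault, evict M, frames {S,K}
S → hit
M → fault, evict S, frames {K,M}
S → fault, evict K, frames {M,S}
N → fault, evict M, frames {S,N}
Page faults: 10.

10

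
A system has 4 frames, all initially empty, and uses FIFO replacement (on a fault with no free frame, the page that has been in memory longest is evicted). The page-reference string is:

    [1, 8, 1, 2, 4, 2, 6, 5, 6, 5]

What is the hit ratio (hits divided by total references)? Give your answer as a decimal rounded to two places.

0.40

1 -> miss, frames {1}
8 -> miss, frames {1,8}
1 -> hit
2 -> miss, frames {1,8,2}
4 -> miss, frames {1,8,2,4}
2 -> hit
6 -> miss, evict 1, frames {8,2,4,6}
5 -> miss, evict 8, frames {2,4,6,5}
6 -> hit
5 -> hit
Hits: 4 of 10 references → 4/10 = 0.4000.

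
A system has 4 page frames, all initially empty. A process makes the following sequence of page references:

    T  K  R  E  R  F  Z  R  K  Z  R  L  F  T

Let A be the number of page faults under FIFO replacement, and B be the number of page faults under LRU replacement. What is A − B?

Under FIFO: F F F F . F F . F . F F F F → 11 faults.
Under LRU: F F F F . F F . F . . F F F → 10 faults.
A − B = 11 − 10 = 1.

1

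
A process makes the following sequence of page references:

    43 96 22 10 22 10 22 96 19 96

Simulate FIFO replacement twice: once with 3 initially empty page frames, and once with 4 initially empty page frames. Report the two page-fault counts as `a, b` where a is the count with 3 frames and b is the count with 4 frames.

3 frames: F F F F . . . . F F → 6 faults.
4 frames: F F F F . . . . F . → 5 faults.
5 < 6: adding a frame reduced faults, as is typical.

6, 5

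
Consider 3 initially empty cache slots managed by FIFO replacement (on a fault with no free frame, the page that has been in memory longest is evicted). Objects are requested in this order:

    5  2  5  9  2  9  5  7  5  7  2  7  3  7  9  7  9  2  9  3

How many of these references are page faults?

11

5: miss, frames [5]
2: miss, frames [5, 2]
5: hit
9: miss, frames [5, 2, 9]
2: hit
9: hit
5: hit
7: miss, evict 5, frames [2, 9, 7]
5: miss, evict 2, frames [9, 7, 5]
7: hit
2: miss, evict 9, frames [7, 5, 2]
7: hit
3: miss, evict 7, frames [5, 2, 3]
7: miss, evict 5, frames [2, 3, 7]
9: miss, evict 2, frames [3, 7, 9]
7: hit
9: hit
2: miss, evict 3, frames [7, 9, 2]
9: hit
3: miss, evict 7, frames [9, 2, 3]
Page faults: 11.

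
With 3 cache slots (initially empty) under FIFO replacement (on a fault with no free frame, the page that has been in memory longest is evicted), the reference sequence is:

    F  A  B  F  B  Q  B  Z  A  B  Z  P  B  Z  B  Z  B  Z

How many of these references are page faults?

F -> miss, frames (F)
A -> miss, frames (F A)
B -> miss, frames (F A B)
F -> hit
B -> hit
Q -> miss, evict F, frames (A B Q)
B -> hit
Z -> miss, evict A, frames (B Q Z)
A -> miss, evict B, frames (Q Z A)
B -> miss, evict Q, frames (Z A B)
Z -> hit
P -> miss, evict Z, frames (A B P)
B -> hit
Z -> miss, evict A, frames (B P Z)
B -> hit
Z -> hit
B -> hit
Z -> hit
Page faults: 9.

9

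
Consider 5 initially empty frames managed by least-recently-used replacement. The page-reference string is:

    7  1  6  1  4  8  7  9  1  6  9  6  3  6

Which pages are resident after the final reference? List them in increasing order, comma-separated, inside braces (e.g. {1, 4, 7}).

7 -> fault, frames {7}
1 -> fault, frames {7,1}
6 -> fault, frames {7,1,6}
1 -> hit
4 -> fault, frames {7,6,1,4}
8 -> fault, frames {7,6,1,4,8}
7 -> hit
9 -> fault, evict 6, frames {1,4,8,7,9}
1 -> hit
6 -> fault, evict 4, frames {8,7,9,1,6}
9 -> hit
6 -> hit
3 -> fault, evict 8, frames {7,1,9,6,3}
6 -> hit

{1, 3, 6, 7, 9}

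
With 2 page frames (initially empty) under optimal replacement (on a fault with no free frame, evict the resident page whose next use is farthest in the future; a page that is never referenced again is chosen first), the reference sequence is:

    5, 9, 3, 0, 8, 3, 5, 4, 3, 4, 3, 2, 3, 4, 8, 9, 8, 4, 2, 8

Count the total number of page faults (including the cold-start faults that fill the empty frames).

13

5 → miss, frames {5}
9 → miss, frames {5,9}
3 → miss, evict 9, frames {5,3}
0 → miss, evict 5, frames {3,0}
8 → miss, evict 0, frames {3,8}
3 → hit
5 → miss, evict 8, frames {3,5}
4 → miss, evict 5, frames {3,4}
3 → hit
4 → hit
3 → hit
2 → miss, evict 4, frames {3,2}
3 → hit
4 → miss, evict 3, frames {2,4}
8 → miss, evict 2, frames {4,8}
9 → miss, evict 4, frames {8,9}
8 → hit
4 → miss, evict 9, frames {8,4}
2 → miss, evict 4, frames {8,2}
8 → hit
Page faults: 13.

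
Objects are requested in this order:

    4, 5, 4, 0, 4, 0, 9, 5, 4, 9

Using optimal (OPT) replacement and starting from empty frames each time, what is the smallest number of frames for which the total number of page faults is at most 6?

f=1: 10 faults
f=2: 6 faults
f=3: 4 faults
f=4: 4 faults
Smallest f with faults ≤ 6 is 2.

2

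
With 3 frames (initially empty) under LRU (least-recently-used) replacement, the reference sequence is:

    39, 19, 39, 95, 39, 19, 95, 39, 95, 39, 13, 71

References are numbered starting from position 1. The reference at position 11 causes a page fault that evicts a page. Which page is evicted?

19

pos 1: 39: miss, frames {39}
pos 2: 19: miss, frames {39,19}
pos 3: 39: hit
pos 4: 95: miss, frames {19,39,95}
pos 5: 39: hit
pos 6: 19: hit
pos 7: 95: hit
pos 8: 39: hit
pos 9: 95: hit
pos 10: 39: hit
pos 11: 13: miss, evict 19, frames {95,39,13}
At position 11, page 19 is evicted.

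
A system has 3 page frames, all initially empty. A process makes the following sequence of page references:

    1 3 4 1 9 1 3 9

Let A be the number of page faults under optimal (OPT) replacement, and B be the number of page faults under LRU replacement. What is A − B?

-1

Under OPT: F F F . F . . . → 4 faults.
Under LRU: F F F . F . F . → 5 faults.
A − B = 4 − 5 = -1.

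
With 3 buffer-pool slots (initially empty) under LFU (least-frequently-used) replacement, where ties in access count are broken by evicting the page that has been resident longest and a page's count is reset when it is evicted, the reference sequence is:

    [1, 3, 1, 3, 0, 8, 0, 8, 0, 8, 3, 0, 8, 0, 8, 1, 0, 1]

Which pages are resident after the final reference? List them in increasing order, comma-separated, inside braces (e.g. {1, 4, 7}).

1 → fault, frames {1}
3 → fault, frames {1,3}
1 → hit
3 → hit
0 → fault, frames {1,3,0}
8 → fault, evict 0, frames {1,3,8}
0 → fault, evict 8, frames {1,3,0}
8 → fault, evict 0, frames {1,3,8}
0 → fault, evict 8, frames {1,3,0}
8 → fault, evict 0, frames {1,3,8}
3 → hit
0 → fault, evict 8, frames {1,3,0}
8 → fault, evict 0, frames {1,3,8}
0 → fault, evict 8, frames {1,3,0}
8 → fault, evict 0, frames {1,3,8}
1 → hit
0 → fault, evict 8, frames {1,3,0}
1 → hit

{0, 1, 3}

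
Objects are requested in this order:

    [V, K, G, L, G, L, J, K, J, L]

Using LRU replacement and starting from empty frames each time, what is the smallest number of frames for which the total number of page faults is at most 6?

f=1: 10 faults
f=2: 7 faults
f=3: 6 faults
f=4: 5 faults
f=5: 5 faults
Smallest f with faults ≤ 6 is 3.

3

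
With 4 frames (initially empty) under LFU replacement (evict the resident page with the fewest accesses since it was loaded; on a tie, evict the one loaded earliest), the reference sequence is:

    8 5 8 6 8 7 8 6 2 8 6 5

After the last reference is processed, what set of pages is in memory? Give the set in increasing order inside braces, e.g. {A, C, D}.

8 → miss, frames (8)
5 → miss, frames (8 5)
8 → hit
6 → miss, frames (8 5 6)
8 → hit
7 → miss, frames (8 5 6 7)
8 → hit
6 → hit
2 → miss, evict 5, frames (8 6 7 2)
8 → hit
6 → hit
5 → miss, evict 7, frames (8 6 2 5)

{2, 5, 6, 8}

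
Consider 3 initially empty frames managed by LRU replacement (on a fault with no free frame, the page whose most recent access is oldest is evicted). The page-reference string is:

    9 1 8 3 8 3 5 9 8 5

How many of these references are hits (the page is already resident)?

3

9 -> fault, frames [9]
1 -> fault, frames [9, 1]
8 -> fault, frames [9, 1, 8]
3 -> fault, evict 9, frames [1, 8, 3]
8 -> hit
3 -> hit
5 -> fault, evict 1, frames [8, 3, 5]
9 -> fault, evict 8, frames [3, 5, 9]
8 -> fault, evict 3, frames [5, 9, 8]
5 -> hit
Hits: 3.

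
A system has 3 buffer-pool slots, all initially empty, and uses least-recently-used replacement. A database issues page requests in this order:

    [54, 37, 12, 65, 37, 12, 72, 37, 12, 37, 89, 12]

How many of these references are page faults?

54 → fault, frames (54)
37 → fault, frames (54 37)
12 → fault, frames (54 37 12)
65 → fault, evict 54, frames (37 12 65)
37 → hit
12 → hit
72 → fault, evict 65, frames (37 12 72)
37 → hit
12 → hit
37 → hit
89 → fault, evict 72, frames (12 37 89)
12 → hit
Page faults: 6.

6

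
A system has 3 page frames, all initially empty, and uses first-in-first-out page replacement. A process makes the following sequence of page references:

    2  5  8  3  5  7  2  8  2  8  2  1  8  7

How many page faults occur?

9

2: miss, frames {2}
5: miss, frames {2,5}
8: miss, frames {2,5,8}
3: miss, evict 2, frames {5,8,3}
5: hit
7: miss, evict 5, frames {8,3,7}
2: miss, evict 8, frames {3,7,2}
8: miss, evict 3, frames {7,2,8}
2: hit
8: hit
2: hit
1: miss, evict 7, frames {2,8,1}
8: hit
7: miss, evict 2, frames {8,1,7}
Page faults: 9.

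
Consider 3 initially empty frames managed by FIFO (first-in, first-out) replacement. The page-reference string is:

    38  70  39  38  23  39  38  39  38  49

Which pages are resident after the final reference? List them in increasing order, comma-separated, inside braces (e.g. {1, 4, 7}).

38 -> fault, frames [38]
70 -> fault, frames [38, 70]
39 -> fault, frames [38, 70, 39]
38 -> hit
23 -> fault, evict 38, frames [70, 39, 23]
39 -> hit
38 -> fault, evict 70, frames [39, 23, 38]
39 -> hit
38 -> hit
49 -> fault, evict 39, frames [23, 38, 49]

{23, 38, 49}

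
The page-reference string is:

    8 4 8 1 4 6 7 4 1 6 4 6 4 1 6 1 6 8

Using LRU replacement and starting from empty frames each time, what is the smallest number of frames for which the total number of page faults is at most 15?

2

f=1: 18 faults
f=2: 13 faults
f=3: 8 faults
f=4: 6 faults
f=5: 5 faults
Smallest f with faults ≤ 15 is 2.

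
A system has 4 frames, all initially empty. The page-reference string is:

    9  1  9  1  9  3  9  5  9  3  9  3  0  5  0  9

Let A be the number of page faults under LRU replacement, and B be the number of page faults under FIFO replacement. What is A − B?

-1

Under LRU: F F . . . F . F . . . . F . . . → 5 faults.
Under FIFO: F F . . . F . F . . . . F . . F → 6 faults.
A − B = 5 − 6 = -1.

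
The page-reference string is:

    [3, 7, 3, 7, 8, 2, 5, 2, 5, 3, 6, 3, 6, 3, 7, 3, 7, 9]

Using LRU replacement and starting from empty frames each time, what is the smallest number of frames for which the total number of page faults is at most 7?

6

f=1: 18 faults
f=2: 9 faults
f=3: 9 faults
f=4: 9 faults
f=5: 8 faults
f=6: 7 faults
f=7: 7 faults
Smallest f with faults ≤ 7 is 6.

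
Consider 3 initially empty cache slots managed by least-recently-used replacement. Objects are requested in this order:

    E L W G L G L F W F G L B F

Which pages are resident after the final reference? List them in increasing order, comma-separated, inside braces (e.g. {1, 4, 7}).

E -> fault, frames {E}
L -> fault, frames {E,L}
W -> fault, frames {E,L,W}
G -> fault, evict E, frames {L,W,G}
L -> hit
G -> hit
L -> hit
F -> fault, evict W, frames {G,L,F}
W -> fault, evict G, frames {L,F,W}
F -> hit
G -> fault, evict L, frames {W,F,G}
L -> fault, evict W, frames {F,G,L}
B -> fault, evict F, frames {G,L,B}
F -> fault, evict G, frames {L,B,F}

{B, F, L}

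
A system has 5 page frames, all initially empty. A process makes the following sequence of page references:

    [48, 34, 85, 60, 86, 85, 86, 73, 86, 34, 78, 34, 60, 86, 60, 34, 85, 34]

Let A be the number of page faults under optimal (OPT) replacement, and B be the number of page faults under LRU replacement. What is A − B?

-2

Under OPT: F F F F F . . F . . F . . . . . . . → 7 faults.
Under LRU: F F F F F . . F . . F . F . . . F . → 9 faults.
A − B = 7 − 9 = -2.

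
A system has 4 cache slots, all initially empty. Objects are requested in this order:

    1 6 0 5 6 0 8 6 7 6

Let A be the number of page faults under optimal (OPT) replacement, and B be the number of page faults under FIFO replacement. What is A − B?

-1

Under OPT: F F F F . . F . F . → 6 faults.
Under FIFO: F F F F . . F . F F → 7 faults.
A − B = 6 − 7 = -1.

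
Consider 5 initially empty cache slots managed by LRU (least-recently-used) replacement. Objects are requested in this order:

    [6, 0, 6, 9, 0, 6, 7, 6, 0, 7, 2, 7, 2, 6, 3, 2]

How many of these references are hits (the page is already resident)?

10

6: miss, frames (6)
0: miss, frames (6 0)
6: hit
9: miss, frames (0 6 9)
0: hit
6: hit
7: miss, frames (9 0 6 7)
6: hit
0: hit
7: hit
2: miss, frames (9 6 0 7 2)
7: hit
2: hit
6: hit
3: miss, evict 9, frames (0 7 2 6 3)
2: hit
Hits: 10.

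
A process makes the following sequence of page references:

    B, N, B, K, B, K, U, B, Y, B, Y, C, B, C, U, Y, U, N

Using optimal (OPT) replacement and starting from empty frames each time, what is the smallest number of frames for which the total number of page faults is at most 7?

f=1: 18 faults
f=2: 9 faults
f=3: 8 faults
f=4: 7 faults
f=5: 6 faults
f=6: 6 faults
Smallest f with faults ≤ 7 is 4.

4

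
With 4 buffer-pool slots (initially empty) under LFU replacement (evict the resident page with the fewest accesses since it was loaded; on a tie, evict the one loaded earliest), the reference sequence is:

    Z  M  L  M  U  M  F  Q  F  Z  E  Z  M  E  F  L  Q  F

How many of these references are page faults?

10

Z: fault, frames (Z)
M: fault, frames (Z M)
L: fault, frames (Z M L)
M: hit
U: fault, frames (Z M L U)
M: hit
F: fault, evict Z, frames (M L U F)
Q: fault, evict L, frames (M U F Q)
F: hit
Z: fault, evict U, frames (M F Q Z)
E: fault, evict Q, frames (M F Z E)
Z: hit
M: hit
E: hit
F: hit
L: fault, evict Z, frames (M F E L)
Q: fault, evict L, frames (M F E Q)
F: hit
Page faults: 10.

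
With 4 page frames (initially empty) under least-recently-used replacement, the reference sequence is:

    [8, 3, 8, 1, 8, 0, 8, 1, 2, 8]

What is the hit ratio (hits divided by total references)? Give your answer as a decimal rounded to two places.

0.50

8 -> fault, frames {8}
3 -> fault, frames {8,3}
8 -> hit
1 -> fault, frames {3,8,1}
8 -> hit
0 -> fault, frames {3,1,8,0}
8 -> hit
1 -> hit
2 -> fault, evict 3, frames {0,8,1,2}
8 -> hit
Hits: 5 of 10 references → 5/10 = 0.5000.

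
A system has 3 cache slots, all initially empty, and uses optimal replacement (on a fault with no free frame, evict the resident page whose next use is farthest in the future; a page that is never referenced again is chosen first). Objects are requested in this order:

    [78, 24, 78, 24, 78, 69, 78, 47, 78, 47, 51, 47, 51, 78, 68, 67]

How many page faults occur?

7

78 -> miss, frames [78]
24 -> miss, frames [78, 24]
78 -> hit
24 -> hit
78 -> hit
69 -> miss, frames [78, 24, 69]
78 -> hit
47 -> miss, evict 69, frames [78, 24, 47]
78 -> hit
47 -> hit
51 -> miss, evict 24, frames [78, 47, 51]
47 -> hit
51 -> hit
78 -> hit
68 -> miss, evict 51, frames [78, 47, 68]
67 -> miss, evict 68, frames [78, 47, 67]
Page faults: 7.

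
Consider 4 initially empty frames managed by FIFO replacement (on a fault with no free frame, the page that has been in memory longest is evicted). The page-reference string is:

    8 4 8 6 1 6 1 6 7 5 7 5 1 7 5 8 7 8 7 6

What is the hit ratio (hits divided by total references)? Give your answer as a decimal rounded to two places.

8 → fault, frames [8]
4 → fault, frames [8, 4]
8 → hit
6 → fault, frames [8, 4, 6]
1 → fault, frames [8, 4, 6, 1]
6 → hit
1 → hit
6 → hit
7 → fault, evict 8, frames [4, 6, 1, 7]
5 → fault, evict 4, frames [6, 1, 7, 5]
7 → hit
5 → hit
1 → hit
7 → hit
5 → hit
8 → fault, evict 6, frames [1, 7, 5, 8]
7 → hit
8 → hit
7 → hit
6 → fault, evict 1, frames [7, 5, 8, 6]
Hits: 12 of 20 references → 12/20 = 0.6000.

0.60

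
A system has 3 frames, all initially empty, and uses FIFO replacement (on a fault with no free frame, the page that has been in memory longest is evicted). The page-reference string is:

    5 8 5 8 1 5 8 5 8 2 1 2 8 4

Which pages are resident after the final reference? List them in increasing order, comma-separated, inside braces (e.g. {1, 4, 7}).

{1, 2, 4}

5 → fault, frames [5]
8 → fault, frames [5, 8]
5 → hit
8 → hit
1 → fault, frames [5, 8, 1]
5 → hit
8 → hit
5 → hit
8 → hit
2 → fault, evict 5, frames [8, 1, 2]
1 → hit
2 → hit
8 → hit
4 → fault, evict 8, frames [1, 2, 4]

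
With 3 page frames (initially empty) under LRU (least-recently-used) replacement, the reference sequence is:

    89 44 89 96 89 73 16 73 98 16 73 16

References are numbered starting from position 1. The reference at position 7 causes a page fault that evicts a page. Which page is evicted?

96

pos 1: 89 -> fault, frames {89}
pos 2: 44 -> fault, frames {89,44}
pos 3: 89 -> hit
pos 4: 96 -> fault, frames {44,89,96}
pos 5: 89 -> hit
pos 6: 73 -> fault, evict 44, frames {96,89,73}
pos 7: 16 -> fault, evict 96, frames {89,73,16}
At position 7, page 96 is evicted.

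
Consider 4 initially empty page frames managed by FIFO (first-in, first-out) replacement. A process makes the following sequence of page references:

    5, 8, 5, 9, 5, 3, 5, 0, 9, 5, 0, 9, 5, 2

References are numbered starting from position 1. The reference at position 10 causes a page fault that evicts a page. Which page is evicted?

8

pos 1: 5 → miss, frames {5}
pos 2: 8 → miss, frames {5,8}
pos 3: 5 → hit
pos 4: 9 → miss, frames {5,8,9}
pos 5: 5 → hit
pos 6: 3 → miss, frames {5,8,9,3}
pos 7: 5 → hit
pos 8: 0 → miss, evict 5, frames {8,9,3,0}
pos 9: 9 → hit
pos 10: 5 → miss, evict 8, frames {9,3,0,5}
At position 10, page 8 is evicted.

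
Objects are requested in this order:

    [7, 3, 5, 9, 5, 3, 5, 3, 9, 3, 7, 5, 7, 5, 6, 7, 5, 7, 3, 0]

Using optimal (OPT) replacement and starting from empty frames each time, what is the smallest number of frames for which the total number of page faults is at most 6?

4

f=1: 20 faults
f=2: 12 faults
f=3: 8 faults
f=4: 6 faults
f=5: 6 faults
f=6: 6 faults
Smallest f with faults ≤ 6 is 4.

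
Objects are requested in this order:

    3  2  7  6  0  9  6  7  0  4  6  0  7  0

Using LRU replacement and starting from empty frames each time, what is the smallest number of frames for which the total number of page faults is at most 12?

f=1: 14 faults
f=2: 13 faults
f=3: 11 faults
f=4: 7 faults
f=5: 7 faults
f=6: 7 faults
f=7: 7 faults
Smallest f with faults ≤ 12 is 3.

3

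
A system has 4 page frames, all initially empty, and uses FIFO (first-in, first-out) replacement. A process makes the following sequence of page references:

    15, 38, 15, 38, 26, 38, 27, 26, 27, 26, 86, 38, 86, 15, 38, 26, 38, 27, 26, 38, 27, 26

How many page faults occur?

9

15 → miss, frames [15]
38 → miss, frames [15, 38]
15 → hit
38 → hit
26 → miss, frames [15, 38, 26]
38 → hit
27 → miss, frames [15, 38, 26, 27]
26 → hit
27 → hit
26 → hit
86 → miss, evict 15, frames [38, 26, 27, 86]
38 → hit
86 → hit
15 → miss, evict 38, frames [26, 27, 86, 15]
38 → miss, evict 26, frames [27, 86, 15, 38]
26 → miss, evict 27, frames [86, 15, 38, 26]
38 → hit
27 → miss, evict 86, frames [15, 38, 26, 27]
26 → hit
38 → hit
27 → hit
26 → hit
Page faults: 9.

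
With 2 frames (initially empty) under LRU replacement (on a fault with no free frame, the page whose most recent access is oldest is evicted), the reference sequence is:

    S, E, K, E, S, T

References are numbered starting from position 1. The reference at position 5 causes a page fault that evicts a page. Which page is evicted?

pos 1: S → fault, frames (S)
pos 2: E → fault, frames (S E)
pos 3: K → fault, evict S, frames (E K)
pos 4: E → hit
pos 5: S → fault, evict K, frames (E S)
At position 5, page K is evicted.

K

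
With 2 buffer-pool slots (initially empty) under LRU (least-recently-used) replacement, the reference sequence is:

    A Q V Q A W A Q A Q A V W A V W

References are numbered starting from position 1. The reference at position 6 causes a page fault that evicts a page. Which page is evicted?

Q

pos 1: A → miss, frames {A}
pos 2: Q → miss, frames {A,Q}
pos 3: V → miss, evict A, frames {Q,V}
pos 4: Q → hit
pos 5: A → miss, evict V, frames {Q,A}
pos 6: W → miss, evict Q, frames {A,W}
At position 6, page Q is evicted.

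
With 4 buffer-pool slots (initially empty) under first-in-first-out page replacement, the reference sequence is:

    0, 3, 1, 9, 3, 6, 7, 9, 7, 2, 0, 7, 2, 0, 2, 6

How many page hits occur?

0 -> fault, frames (0)
3 -> fault, frames (0 3)
1 -> fault, frames (0 3 1)
9 -> fault, frames (0 3 1 9)
3 -> hit
6 -> fault, evict 0, frames (3 1 9 6)
7 -> fault, evict 3, frames (1 9 6 7)
9 -> hit
7 -> hit
2 -> fault, evict 1, frames (9 6 7 2)
0 -> fault, evict 9, frames (6 7 2 0)
7 -> hit
2 -> hit
0 -> hit
2 -> hit
6 -> hit
Hits: 8.

8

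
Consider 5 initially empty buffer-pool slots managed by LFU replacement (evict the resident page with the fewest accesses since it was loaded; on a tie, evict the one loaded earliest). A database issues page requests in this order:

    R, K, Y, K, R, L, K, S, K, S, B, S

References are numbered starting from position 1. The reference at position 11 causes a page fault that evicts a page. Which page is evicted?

Y

pos 1: R: fault, frames {R}
pos 2: K: fault, frames {R,K}
pos 3: Y: fault, frames {R,K,Y}
pos 4: K: hit
pos 5: R: hit
pos 6: L: fault, frames {R,K,Y,L}
pos 7: K: hit
pos 8: S: fault, frames {R,K,Y,L,S}
pos 9: K: hit
pos 10: S: hit
pos 11: B: fault, evict Y, frames {R,K,L,S,B}
At position 11, page Y is evicted.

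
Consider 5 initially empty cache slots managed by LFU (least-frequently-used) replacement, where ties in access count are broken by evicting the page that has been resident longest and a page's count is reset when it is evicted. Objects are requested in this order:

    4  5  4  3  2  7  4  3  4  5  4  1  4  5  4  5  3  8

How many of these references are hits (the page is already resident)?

11

4: fault, frames (4)
5: fault, frames (4 5)
4: hit
3: fault, frames (4 5 3)
2: fault, frames (4 5 3 2)
7: fault, frames (4 5 3 2 7)
4: hit
3: hit
4: hit
5: hit
4: hit
1: fault, evict 2, frames (4 5 3 7 1)
4: hit
5: hit
4: hit
5: hit
3: hit
8: fault, evict 7, frames (4 5 3 1 8)
Hits: 11.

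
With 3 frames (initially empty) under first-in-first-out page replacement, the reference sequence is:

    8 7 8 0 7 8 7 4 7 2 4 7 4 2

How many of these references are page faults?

8 -> miss, frames [8]
7 -> miss, frames [8, 7]
8 -> hit
0 -> miss, frames [8, 7, 0]
7 -> hit
8 -> hit
7 -> hit
4 -> miss, evict 8, frames [7, 0, 4]
7 -> hit
2 -> miss, evict 7, frames [0, 4, 2]
4 -> hit
7 -> miss, evict 0, frames [4, 2, 7]
4 -> hit
2 -> hit
Page faults: 6.

6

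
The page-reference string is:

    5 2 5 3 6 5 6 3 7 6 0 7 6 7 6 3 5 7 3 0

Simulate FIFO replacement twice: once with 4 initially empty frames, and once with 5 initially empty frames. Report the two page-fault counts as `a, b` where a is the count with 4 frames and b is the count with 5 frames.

4 frames: F F . F F . . . F . F . . . . . F . F . → 8 faults.
5 frames: F F . F F . . . F . F . . . . . F . . . → 7 faults.
7 < 8: adding a frame reduced faults, as is typical.

8, 7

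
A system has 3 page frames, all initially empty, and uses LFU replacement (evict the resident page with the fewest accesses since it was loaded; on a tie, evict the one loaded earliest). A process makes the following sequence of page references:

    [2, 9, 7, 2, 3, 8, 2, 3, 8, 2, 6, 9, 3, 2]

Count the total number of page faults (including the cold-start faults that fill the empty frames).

8

2 -> miss, frames (2)
9 -> miss, frames (2 9)
7 -> miss, frames (2 9 7)
2 -> hit
3 -> miss, evict 9, frames (2 7 3)
8 -> miss, evict 7, frames (2 3 8)
2 -> hit
3 -> hit
8 -> hit
2 -> hit
6 -> miss, evict 3, frames (2 8 6)
9 -> miss, evict 6, frames (2 8 9)
3 -> miss, evict 9, frames (2 8 3)
2 -> hit
Page faults: 8.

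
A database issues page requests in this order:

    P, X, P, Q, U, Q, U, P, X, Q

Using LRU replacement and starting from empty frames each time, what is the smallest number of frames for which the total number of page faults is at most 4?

f=1: 10 faults
f=2: 7 faults
f=3: 6 faults
f=4: 4 faults
Smallest f with faults ≤ 4 is 4.

4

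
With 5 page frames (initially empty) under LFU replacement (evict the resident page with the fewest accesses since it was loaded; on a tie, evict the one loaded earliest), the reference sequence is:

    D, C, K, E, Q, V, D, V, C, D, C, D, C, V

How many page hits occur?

6

D: miss, frames [D]
C: miss, frames [D, C]
K: miss, frames [D, C, K]
E: miss, frames [D, C, K, E]
Q: miss, frames [D, C, K, E, Q]
V: miss, evict D, frames [C, K, E, Q, V]
D: miss, evict C, frames [K, E, Q, V, D]
V: hit
C: miss, evict K, frames [E, Q, V, D, C]
D: hit
C: hit
D: hit
C: hit
V: hit
Hits: 6.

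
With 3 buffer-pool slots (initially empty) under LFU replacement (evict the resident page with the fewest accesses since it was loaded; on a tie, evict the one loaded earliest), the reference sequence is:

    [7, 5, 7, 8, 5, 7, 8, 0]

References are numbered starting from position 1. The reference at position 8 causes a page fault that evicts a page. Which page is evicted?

pos 1: 7 → miss, frames [7]
pos 2: 5 → miss, frames [7, 5]
pos 3: 7 → hit
pos 4: 8 → miss, frames [7, 5, 8]
pos 5: 5 → hit
pos 6: 7 → hit
pos 7: 8 → hit
pos 8: 0 → miss, evict 5, frames [7, 8, 0]
At position 8, page 5 is evicted.

5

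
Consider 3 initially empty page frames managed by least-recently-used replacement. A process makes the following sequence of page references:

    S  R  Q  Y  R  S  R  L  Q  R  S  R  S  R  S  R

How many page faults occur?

S: fault, frames [S]
R: fault, frames [S, R]
Q: fault, frames [S, R, Q]
Y: fault, evict S, frames [R, Q, Y]
R: hit
S: fault, evict Q, frames [Y, R, S]
R: hit
L: fault, evict Y, frames [S, R, L]
Q: fault, evict S, frames [R, L, Q]
R: hit
S: fault, evict L, frames [Q, R, S]
R: hit
S: hit
R: hit
S: hit
R: hit
Page faults: 8.

8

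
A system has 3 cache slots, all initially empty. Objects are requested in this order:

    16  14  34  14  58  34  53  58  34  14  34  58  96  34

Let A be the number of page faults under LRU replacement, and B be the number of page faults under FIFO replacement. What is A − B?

Under LRU: F F F . F . F . . F . . F . → 7 faults.
Under FIFO: F F F . F . F . . F F F F . → 9 faults.
A − B = 7 − 9 = -2.

-2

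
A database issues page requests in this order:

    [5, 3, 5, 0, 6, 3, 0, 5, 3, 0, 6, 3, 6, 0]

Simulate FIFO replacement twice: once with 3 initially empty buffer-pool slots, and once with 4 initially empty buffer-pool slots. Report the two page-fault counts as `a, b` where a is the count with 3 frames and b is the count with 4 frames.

8, 4

3 frames: F F . F F . . F F F F . . . → 8 faults.
4 frames: F F . F F . . . . . . . . . → 4 faults.
4 < 8: adding a frame reduced faults, as is typical.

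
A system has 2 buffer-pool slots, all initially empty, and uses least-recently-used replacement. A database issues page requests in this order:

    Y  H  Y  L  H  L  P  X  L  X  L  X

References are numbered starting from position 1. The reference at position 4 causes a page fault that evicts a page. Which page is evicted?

H

pos 1: Y: miss, frames (Y)
pos 2: H: miss, frames (Y H)
pos 3: Y: hit
pos 4: L: miss, evict H, frames (Y L)
At position 4, page H is evicted.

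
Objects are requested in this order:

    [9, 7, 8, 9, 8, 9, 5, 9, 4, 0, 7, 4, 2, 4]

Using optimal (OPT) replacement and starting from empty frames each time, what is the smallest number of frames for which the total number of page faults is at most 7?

3

f=1: 14 faults
f=2: 8 faults
f=3: 7 faults
f=4: 7 faults
f=5: 7 faults
f=6: 7 faults
f=7: 7 faults
Smallest f with faults ≤ 7 is 3.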